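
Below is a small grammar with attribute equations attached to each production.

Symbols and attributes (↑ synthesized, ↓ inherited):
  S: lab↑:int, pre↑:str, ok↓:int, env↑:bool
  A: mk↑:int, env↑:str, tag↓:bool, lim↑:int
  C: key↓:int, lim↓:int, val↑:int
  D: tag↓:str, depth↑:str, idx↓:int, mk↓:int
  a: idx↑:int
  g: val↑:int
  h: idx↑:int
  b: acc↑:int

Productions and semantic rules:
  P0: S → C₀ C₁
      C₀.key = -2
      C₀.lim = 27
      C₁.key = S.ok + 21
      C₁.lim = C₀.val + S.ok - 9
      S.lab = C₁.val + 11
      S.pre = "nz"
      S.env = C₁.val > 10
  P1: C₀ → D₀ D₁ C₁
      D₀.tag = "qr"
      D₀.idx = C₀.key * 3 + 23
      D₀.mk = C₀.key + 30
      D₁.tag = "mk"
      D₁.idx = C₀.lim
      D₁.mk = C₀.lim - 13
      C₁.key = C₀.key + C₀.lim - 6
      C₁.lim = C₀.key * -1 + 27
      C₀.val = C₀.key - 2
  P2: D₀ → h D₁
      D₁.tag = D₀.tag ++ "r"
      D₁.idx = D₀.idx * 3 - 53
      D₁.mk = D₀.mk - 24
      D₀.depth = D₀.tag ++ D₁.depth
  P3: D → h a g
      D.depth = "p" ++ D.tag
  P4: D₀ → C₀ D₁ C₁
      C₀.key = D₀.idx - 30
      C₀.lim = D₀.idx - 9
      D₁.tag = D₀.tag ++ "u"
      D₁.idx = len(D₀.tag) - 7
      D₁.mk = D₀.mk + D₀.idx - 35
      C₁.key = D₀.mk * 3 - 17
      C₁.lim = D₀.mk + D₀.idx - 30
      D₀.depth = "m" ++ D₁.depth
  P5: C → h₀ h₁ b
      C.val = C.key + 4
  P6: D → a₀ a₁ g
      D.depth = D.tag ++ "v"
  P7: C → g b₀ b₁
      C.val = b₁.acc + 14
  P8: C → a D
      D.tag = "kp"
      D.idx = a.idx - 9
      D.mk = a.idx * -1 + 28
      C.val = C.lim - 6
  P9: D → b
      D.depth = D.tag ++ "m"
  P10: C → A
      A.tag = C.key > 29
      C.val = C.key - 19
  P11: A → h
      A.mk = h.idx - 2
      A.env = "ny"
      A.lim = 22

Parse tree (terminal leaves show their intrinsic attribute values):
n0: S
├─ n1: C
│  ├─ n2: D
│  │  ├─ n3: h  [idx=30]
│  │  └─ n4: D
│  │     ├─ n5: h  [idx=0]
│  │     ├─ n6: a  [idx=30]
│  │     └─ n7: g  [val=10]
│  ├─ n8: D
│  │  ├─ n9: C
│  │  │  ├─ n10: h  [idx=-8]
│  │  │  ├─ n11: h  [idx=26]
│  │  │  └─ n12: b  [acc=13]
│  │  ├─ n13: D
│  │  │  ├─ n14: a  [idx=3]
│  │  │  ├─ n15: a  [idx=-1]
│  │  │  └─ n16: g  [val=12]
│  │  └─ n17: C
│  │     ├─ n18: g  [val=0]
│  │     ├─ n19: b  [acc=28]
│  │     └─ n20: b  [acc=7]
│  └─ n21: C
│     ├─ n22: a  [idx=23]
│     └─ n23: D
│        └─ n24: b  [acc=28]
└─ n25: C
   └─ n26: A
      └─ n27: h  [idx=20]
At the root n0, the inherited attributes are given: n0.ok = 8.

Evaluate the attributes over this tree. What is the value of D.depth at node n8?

1. n0.ok = 8  [given at root]
2. n1.key = -2  [-2]
3. n1.lim = 27  [27]
4. n2.tag = "qr"  ["qr"]
5. n2.idx = 17  [C₀.key * 3 + 23]
6. n2.mk = 28  [C₀.key + 30]
7. n3.idx = 30  [terminal]
8. n4.tag = "qrr"  [D₀.tag ++ "r"]
9. n4.idx = -2  [D₀.idx * 3 - 53]
10. n4.mk = 4  [D₀.mk - 24]
11. n5.idx = 0  [terminal]
12. n6.idx = 30  [terminal]
13. n7.val = 10  [terminal]
14. n4.depth = "pqrr"  ["p" ++ D.tag]
15. n2.depth = "qrpqrr"  [D₀.tag ++ D₁.depth]
16. n8.tag = "mk"  ["mk"]
17. n8.idx = 27  [C₀.lim]
18. n8.mk = 14  [C₀.lim - 13]
19. n9.key = -3  [D₀.idx - 30]
20. n9.lim = 18  [D₀.idx - 9]
21. n10.idx = -8  [terminal]
22. n11.idx = 26  [terminal]
23. n12.acc = 13  [terminal]
24. n9.val = 1  [C.key + 4]
25. n13.tag = "mku"  [D₀.tag ++ "u"]
26. n13.idx = -5  [len(D₀.tag) - 7]
27. n13.mk = 6  [D₀.mk + D₀.idx - 35]
28. n14.idx = 3  [terminal]
29. n15.idx = -1  [terminal]
30. n16.val = 12  [terminal]
31. n13.depth = "mkuv"  [D.tag ++ "v"]
32. n17.key = 25  [D₀.mk * 3 - 17]
33. n17.lim = 11  [D₀.mk + D₀.idx - 30]
34. n18.val = 0  [terminal]
35. n19.acc = 28  [terminal]
36. n20.acc = 7  [terminal]
37. n17.val = 21  [b₁.acc + 14]
38. n8.depth = "mmkuv"  ["m" ++ D₁.depth]
39. n21.key = 19  [C₀.key + C₀.lim - 6]
40. n21.lim = 29  [C₀.key * -1 + 27]
41. n22.idx = 23  [terminal]
42. n23.tag = "kp"  ["kp"]
43. n23.idx = 14  [a.idx - 9]
44. n23.mk = 5  [a.idx * -1 + 28]
45. n24.acc = 28  [terminal]
46. n23.depth = "kpm"  [D.tag ++ "m"]
47. n21.val = 23  [C.lim - 6]
48. n1.val = -4  [C₀.key - 2]
49. n25.key = 29  [S.ok + 21]
50. n25.lim = -5  [C₀.val + S.ok - 9]
51. n26.tag = false  [C.key > 29]
52. n27.idx = 20  [terminal]
53. n26.mk = 18  [h.idx - 2]
54. n26.env = "ny"  ["ny"]
55. n26.lim = 22  [22]
56. n25.val = 10  [C.key - 19]
57. n0.lab = 21  [C₁.val + 11]
58. n0.pre = "nz"  ["nz"]
59. n0.env = false  [C₁.val > 10]

"mmkuv"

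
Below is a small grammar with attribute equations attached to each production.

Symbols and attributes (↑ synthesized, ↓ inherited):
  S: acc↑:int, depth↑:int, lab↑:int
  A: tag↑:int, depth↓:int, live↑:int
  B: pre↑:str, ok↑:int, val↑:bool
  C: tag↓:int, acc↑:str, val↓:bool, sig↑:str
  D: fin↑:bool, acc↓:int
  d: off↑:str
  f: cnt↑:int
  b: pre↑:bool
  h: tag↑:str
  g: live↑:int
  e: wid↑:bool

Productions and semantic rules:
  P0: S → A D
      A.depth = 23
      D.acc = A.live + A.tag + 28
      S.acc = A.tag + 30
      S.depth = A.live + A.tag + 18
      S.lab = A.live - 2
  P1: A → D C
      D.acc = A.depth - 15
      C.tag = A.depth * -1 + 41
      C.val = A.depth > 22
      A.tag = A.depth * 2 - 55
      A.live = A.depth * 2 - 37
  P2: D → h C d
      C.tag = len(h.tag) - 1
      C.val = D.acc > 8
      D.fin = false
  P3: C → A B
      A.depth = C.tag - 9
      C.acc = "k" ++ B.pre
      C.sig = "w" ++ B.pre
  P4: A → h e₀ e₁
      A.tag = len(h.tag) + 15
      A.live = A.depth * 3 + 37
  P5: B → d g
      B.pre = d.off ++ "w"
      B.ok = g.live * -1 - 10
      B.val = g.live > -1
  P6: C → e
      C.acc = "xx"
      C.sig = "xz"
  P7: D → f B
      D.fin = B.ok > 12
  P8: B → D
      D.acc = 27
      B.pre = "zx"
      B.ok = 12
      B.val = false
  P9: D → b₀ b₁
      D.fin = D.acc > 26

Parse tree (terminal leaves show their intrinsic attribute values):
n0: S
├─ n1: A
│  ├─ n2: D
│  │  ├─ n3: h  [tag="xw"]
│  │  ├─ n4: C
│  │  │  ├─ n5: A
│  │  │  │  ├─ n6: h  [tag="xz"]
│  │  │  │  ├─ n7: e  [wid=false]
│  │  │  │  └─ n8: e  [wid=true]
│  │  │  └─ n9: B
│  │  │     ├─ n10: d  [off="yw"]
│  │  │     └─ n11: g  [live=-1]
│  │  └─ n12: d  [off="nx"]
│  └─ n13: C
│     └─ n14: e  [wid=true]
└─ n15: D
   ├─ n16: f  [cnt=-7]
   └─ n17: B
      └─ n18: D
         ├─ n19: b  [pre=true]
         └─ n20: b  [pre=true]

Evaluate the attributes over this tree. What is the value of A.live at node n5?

1. n1.depth = 23  [23]
2. n2.acc = 8  [A.depth - 15]
3. n3.tag = "xw"  [terminal]
4. n4.tag = 1  [len(h.tag) - 1]
5. n4.val = false  [D.acc > 8]
6. n5.depth = -8  [C.tag - 9]
7. n6.tag = "xz"  [terminal]
8. n7.wid = false  [terminal]
9. n8.wid = true  [terminal]
10. n5.tag = 17  [len(h.tag) + 15]
11. n5.live = 13  [A.depth * 3 + 37]
12. n10.off = "yw"  [terminal]
13. n11.live = -1  [terminal]
14. n9.pre = "yww"  [d.off ++ "w"]
15. n9.ok = -9  [g.live * -1 - 10]
16. n9.val = false  [g.live > -1]
17. n4.acc = "kyww"  ["k" ++ B.pre]
18. n4.sig = "wyww"  ["w" ++ B.pre]
19. n12.off = "nx"  [terminal]
20. n2.fin = false  [false]
21. n13.tag = 18  [A.depth * -1 + 41]
22. n13.val = true  [A.depth > 22]
23. n14.wid = true  [terminal]
24. n13.acc = "xx"  ["xx"]
25. n13.sig = "xz"  ["xz"]
26. n1.tag = -9  [A.depth * 2 - 55]
27. n1.live = 9  [A.depth * 2 - 37]
28. n15.acc = 28  [A.live + A.tag + 28]
29. n16.cnt = -7  [terminal]
30. n18.acc = 27  [27]
31. n19.pre = true  [terminal]
32. n20.pre = true  [terminal]
33. n18.fin = true  [D.acc > 26]
34. n17.pre = "zx"  ["zx"]
35. n17.ok = 12  [12]
36. n17.val = false  [false]
37. n15.fin = false  [B.ok > 12]
38. n0.acc = 21  [A.tag + 30]
39. n0.depth = 18  [A.live + A.tag + 18]
40. n0.lab = 7  [A.live - 2]

13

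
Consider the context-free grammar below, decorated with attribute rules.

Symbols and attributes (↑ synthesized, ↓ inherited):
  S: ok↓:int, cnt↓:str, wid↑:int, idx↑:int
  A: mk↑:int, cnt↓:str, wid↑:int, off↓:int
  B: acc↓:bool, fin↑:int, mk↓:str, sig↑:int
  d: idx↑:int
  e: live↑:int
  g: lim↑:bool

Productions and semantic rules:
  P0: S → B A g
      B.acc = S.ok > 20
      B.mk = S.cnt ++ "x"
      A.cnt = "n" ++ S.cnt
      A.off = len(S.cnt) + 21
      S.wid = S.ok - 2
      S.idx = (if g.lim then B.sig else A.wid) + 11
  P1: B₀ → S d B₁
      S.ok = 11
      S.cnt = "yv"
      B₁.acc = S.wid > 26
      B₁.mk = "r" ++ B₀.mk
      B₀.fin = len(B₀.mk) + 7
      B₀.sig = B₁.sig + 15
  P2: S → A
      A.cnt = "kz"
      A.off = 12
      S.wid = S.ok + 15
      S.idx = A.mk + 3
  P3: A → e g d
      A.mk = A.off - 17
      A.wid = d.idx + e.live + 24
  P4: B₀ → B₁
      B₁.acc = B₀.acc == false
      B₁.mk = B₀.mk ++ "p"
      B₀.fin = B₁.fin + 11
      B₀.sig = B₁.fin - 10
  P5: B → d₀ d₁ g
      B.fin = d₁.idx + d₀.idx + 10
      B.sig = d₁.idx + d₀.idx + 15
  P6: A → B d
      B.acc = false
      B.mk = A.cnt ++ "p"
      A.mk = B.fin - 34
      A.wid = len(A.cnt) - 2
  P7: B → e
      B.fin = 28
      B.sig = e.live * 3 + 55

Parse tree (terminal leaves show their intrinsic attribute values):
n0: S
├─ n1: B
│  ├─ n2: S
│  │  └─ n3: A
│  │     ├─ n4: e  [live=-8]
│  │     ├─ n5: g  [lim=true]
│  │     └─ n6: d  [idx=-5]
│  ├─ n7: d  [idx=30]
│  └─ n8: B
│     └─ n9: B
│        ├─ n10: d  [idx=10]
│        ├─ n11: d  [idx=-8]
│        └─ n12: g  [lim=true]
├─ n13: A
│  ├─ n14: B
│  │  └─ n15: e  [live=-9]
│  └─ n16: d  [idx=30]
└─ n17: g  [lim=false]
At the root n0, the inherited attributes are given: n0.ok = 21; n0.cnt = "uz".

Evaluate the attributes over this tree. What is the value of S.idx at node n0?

1. n0.ok = 21  [given at root]
2. n0.cnt = "uz"  [given at root]
3. n1.acc = true  [S.ok > 20]
4. n1.mk = "uzx"  [S.cnt ++ "x"]
5. n2.ok = 11  [11]
6. n2.cnt = "yv"  ["yv"]
7. n3.cnt = "kz"  ["kz"]
8. n3.off = 12  [12]
9. n4.live = -8  [terminal]
10. n5.lim = true  [terminal]
11. n6.idx = -5  [terminal]
12. n3.mk = -5  [A.off - 17]
13. n3.wid = 11  [d.idx + e.live + 24]
14. n2.wid = 26  [S.ok + 15]
15. n2.idx = -2  [A.mk + 3]
16. n7.idx = 30  [terminal]
17. n8.acc = false  [S.wid > 26]
18. n8.mk = "ruzx"  ["r" ++ B₀.mk]
19. n9.acc = true  [B₀.acc == false]
20. n9.mk = "ruzxp"  [B₀.mk ++ "p"]
21. n10.idx = 10  [terminal]
22. n11.idx = -8  [terminal]
23. n12.lim = true  [terminal]
24. n9.fin = 12  [d₁.idx + d₀.idx + 10]
25. n9.sig = 17  [d₁.idx + d₀.idx + 15]
26. n8.fin = 23  [B₁.fin + 11]
27. n8.sig = 2  [B₁.fin - 10]
28. n1.fin = 10  [len(B₀.mk) + 7]
29. n1.sig = 17  [B₁.sig + 15]
30. n13.cnt = "nuz"  ["n" ++ S.cnt]
31. n13.off = 23  [len(S.cnt) + 21]
32. n14.acc = false  [false]
33. n14.mk = "nuzp"  [A.cnt ++ "p"]
34. n15.live = -9  [terminal]
35. n14.fin = 28  [28]
36. n14.sig = 28  [e.live * 3 + 55]
37. n16.idx = 30  [terminal]
38. n13.mk = -6  [B.fin - 34]
39. n13.wid = 1  [len(A.cnt) - 2]
40. n17.lim = false  [terminal]
41. n0.wid = 19  [S.ok - 2]
42. n0.idx = 12  [(if g.lim then B.sig else A.wid) + 11]

12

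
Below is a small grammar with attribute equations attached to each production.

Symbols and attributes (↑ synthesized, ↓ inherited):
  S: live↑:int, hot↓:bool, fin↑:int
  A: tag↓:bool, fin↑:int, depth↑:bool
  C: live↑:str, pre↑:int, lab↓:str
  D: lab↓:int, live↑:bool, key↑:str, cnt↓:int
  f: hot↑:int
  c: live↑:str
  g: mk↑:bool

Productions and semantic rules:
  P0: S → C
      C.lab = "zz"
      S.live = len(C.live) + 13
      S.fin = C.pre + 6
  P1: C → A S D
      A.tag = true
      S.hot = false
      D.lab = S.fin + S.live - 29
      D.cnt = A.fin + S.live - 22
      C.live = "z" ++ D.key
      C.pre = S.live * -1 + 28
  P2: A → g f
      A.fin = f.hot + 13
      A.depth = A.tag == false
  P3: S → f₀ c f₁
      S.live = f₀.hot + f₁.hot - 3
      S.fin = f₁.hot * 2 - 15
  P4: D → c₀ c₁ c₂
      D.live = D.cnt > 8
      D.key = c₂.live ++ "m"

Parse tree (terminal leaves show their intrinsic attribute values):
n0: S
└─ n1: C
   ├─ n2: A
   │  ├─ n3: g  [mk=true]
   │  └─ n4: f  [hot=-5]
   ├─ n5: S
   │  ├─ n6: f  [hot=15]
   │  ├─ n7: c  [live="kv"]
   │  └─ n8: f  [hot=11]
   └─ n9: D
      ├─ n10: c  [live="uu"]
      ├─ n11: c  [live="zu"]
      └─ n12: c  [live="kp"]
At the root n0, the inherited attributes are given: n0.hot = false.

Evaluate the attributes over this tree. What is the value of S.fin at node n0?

11

1. n0.hot = false  [given at root]
2. n1.lab = "zz"  ["zz"]
3. n2.tag = true  [true]
4. n3.mk = true  [terminal]
5. n4.hot = -5  [terminal]
6. n2.fin = 8  [f.hot + 13]
7. n2.depth = false  [A.tag == false]
8. n5.hot = false  [false]
9. n6.hot = 15  [terminal]
10. n7.live = "kv"  [terminal]
11. n8.hot = 11  [terminal]
12. n5.live = 23  [f₀.hot + f₁.hot - 3]
13. n5.fin = 7  [f₁.hot * 2 - 15]
14. n9.lab = 1  [S.fin + S.live - 29]
15. n9.cnt = 9  [A.fin + S.live - 22]
16. n10.live = "uu"  [terminal]
17. n11.live = "zu"  [terminal]
18. n12.live = "kp"  [terminal]
19. n9.live = true  [D.cnt > 8]
20. n9.key = "kpm"  [c₂.live ++ "m"]
21. n1.live = "zkpm"  ["z" ++ D.key]
22. n1.pre = 5  [S.live * -1 + 28]
23. n0.live = 17  [len(C.live) + 13]
24. n0.fin = 11  [C.pre + 6]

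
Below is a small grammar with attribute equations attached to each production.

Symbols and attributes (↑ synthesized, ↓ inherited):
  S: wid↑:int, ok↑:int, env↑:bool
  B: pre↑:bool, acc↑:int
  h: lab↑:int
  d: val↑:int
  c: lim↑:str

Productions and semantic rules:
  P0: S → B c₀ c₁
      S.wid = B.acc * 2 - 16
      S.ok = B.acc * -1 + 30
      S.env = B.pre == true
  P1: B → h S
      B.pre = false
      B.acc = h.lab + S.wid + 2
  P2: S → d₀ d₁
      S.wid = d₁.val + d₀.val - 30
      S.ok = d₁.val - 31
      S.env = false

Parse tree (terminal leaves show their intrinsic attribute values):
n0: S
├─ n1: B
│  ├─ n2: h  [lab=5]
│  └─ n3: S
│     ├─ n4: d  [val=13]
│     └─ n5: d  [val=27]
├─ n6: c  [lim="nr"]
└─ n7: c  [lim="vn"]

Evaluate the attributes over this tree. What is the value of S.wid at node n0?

1. n2.lab = 5  [terminal]
2. n4.val = 13  [terminal]
3. n5.val = 27  [terminal]
4. n3.wid = 10  [d₁.val + d₀.val - 30]
5. n3.ok = -4  [d₁.val - 31]
6. n3.env = false  [false]
7. n1.pre = false  [false]
8. n1.acc = 17  [h.lab + S.wid + 2]
9. n6.lim = "nr"  [terminal]
10. n7.lim = "vn"  [terminal]
11. n0.wid = 18  [B.acc * 2 - 16]
12. n0.ok = 13  [B.acc * -1 + 30]
13. n0.env = false  [B.pre == true]

18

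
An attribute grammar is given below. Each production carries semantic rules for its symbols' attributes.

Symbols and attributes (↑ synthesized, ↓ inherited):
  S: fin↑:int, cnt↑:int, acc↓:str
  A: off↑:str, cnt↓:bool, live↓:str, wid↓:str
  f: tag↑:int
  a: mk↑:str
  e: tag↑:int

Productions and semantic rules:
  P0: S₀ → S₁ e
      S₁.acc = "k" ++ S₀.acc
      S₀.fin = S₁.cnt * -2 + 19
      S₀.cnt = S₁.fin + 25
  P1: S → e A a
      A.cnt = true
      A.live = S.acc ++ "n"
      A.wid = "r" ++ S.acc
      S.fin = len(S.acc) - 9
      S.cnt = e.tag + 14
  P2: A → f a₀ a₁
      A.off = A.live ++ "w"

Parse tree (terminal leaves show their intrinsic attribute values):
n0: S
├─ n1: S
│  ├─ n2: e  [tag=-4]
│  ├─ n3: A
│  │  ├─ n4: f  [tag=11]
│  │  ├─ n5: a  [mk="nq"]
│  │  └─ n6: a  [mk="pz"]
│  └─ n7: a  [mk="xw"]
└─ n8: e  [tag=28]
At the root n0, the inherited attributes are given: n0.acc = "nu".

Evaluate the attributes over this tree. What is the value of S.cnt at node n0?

19

1. n0.acc = "nu"  [given at root]
2. n1.acc = "knu"  ["k" ++ S₀.acc]
3. n2.tag = -4  [terminal]
4. n3.cnt = true  [true]
5. n3.live = "knun"  [S.acc ++ "n"]
6. n3.wid = "rknu"  ["r" ++ S.acc]
7. n4.tag = 11  [terminal]
8. n5.mk = "nq"  [terminal]
9. n6.mk = "pz"  [terminal]
10. n3.off = "knunw"  [A.live ++ "w"]
11. n7.mk = "xw"  [terminal]
12. n1.fin = -6  [len(S.acc) - 9]
13. n1.cnt = 10  [e.tag + 14]
14. n8.tag = 28  [terminal]
15. n0.fin = -1  [S₁.cnt * -2 + 19]
16. n0.cnt = 19  [S₁.fin + 25]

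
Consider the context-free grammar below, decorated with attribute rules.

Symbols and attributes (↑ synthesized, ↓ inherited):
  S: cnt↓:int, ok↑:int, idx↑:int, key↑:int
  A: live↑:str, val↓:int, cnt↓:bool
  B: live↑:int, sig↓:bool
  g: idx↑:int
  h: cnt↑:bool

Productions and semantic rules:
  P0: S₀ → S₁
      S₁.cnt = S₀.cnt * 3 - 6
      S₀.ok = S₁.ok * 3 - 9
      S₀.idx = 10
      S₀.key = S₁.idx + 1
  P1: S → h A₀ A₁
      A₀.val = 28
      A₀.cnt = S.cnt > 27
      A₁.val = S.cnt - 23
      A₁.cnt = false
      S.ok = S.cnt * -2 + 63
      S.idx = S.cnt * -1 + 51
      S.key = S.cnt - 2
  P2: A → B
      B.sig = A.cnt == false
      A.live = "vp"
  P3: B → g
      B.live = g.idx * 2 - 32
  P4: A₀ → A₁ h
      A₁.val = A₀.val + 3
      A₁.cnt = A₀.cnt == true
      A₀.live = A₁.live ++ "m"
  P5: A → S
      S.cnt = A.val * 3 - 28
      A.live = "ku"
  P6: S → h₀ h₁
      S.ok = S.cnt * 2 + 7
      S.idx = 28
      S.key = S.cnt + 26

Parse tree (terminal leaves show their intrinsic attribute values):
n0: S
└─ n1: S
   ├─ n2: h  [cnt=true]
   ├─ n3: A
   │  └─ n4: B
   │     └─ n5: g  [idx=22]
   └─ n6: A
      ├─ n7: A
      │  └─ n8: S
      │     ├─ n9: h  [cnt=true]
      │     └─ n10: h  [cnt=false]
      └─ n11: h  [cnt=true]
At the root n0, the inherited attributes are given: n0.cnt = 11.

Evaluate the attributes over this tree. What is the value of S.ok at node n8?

-7

1. n0.cnt = 11  [given at root]
2. n1.cnt = 27  [S₀.cnt * 3 - 6]
3. n2.cnt = true  [terminal]
4. n3.val = 28  [28]
5. n3.cnt = false  [S.cnt > 27]
6. n4.sig = true  [A.cnt == false]
7. n5.idx = 22  [terminal]
8. n4.live = 12  [g.idx * 2 - 32]
9. n3.live = "vp"  ["vp"]
10. n6.val = 4  [S.cnt - 23]
11. n6.cnt = false  [false]
12. n7.val = 7  [A₀.val + 3]
13. n7.cnt = false  [A₀.cnt == true]
14. n8.cnt = -7  [A.val * 3 - 28]
15. n9.cnt = true  [terminal]
16. n10.cnt = false  [terminal]
17. n8.ok = -7  [S.cnt * 2 + 7]
18. n8.idx = 28  [28]
19. n8.key = 19  [S.cnt + 26]
20. n7.live = "ku"  ["ku"]
21. n11.cnt = true  [terminal]
22. n6.live = "kum"  [A₁.live ++ "m"]
23. n1.ok = 9  [S.cnt * -2 + 63]
24. n1.idx = 24  [S.cnt * -1 + 51]
25. n1.key = 25  [S.cnt - 2]
26. n0.ok = 18  [S₁.ok * 3 - 9]
27. n0.idx = 10  [10]
28. n0.key = 25  [S₁.idx + 1]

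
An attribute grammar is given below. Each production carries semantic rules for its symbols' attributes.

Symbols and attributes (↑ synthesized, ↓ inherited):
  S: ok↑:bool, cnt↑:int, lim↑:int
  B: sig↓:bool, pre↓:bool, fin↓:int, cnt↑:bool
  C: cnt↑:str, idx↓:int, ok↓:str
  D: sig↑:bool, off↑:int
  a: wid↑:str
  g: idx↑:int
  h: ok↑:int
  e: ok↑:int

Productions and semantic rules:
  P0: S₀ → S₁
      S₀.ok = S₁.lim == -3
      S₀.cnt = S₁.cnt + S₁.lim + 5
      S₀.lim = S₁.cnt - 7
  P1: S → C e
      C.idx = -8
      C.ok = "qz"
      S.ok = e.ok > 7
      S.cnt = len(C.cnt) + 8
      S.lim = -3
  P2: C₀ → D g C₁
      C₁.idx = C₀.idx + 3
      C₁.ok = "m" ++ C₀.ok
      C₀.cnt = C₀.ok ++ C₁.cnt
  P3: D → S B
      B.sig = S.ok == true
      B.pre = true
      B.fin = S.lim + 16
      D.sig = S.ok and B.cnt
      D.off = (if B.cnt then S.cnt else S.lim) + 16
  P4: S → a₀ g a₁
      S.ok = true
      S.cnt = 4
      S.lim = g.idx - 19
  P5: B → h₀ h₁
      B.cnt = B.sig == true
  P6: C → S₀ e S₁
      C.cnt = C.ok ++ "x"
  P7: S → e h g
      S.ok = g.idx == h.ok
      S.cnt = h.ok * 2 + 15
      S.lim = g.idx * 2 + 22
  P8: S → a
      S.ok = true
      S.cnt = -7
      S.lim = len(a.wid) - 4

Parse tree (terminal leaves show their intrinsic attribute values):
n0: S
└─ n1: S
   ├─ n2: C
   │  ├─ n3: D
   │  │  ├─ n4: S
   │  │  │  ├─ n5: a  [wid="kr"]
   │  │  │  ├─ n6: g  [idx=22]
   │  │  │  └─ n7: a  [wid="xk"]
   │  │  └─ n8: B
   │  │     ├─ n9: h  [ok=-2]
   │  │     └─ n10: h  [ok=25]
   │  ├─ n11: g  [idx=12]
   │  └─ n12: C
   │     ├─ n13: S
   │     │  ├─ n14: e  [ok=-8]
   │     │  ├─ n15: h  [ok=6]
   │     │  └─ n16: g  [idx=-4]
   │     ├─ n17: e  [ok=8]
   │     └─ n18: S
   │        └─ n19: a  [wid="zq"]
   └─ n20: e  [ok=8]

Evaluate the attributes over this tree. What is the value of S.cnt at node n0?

1. n2.idx = -8  [-8]
2. n2.ok = "qz"  ["qz"]
3. n5.wid = "kr"  [terminal]
4. n6.idx = 22  [terminal]
5. n7.wid = "xk"  [terminal]
6. n4.ok = true  [true]
7. n4.cnt = 4  [4]
8. n4.lim = 3  [g.idx - 19]
9. n8.sig = true  [S.ok == true]
10. n8.pre = true  [true]
11. n8.fin = 19  [S.lim + 16]
12. n9.ok = -2  [terminal]
13. n10.ok = 25  [terminal]
14. n8.cnt = true  [B.sig == true]
15. n3.sig = true  [S.ok and B.cnt]
16. n3.off = 20  [(if B.cnt then S.cnt else S.lim) + 16]
17. n11.idx = 12  [terminal]
18. n12.idx = -5  [C₀.idx + 3]
19. n12.ok = "mqz"  ["m" ++ C₀.ok]
20. n14.ok = -8  [terminal]
21. n15.ok = 6  [terminal]
22. n16.idx = -4  [terminal]
23. n13.ok = false  [g.idx == h.ok]
24. n13.cnt = 27  [h.ok * 2 + 15]
25. n13.lim = 14  [g.idx * 2 + 22]
26. n17.ok = 8  [terminal]
27. n19.wid = "zq"  [terminal]
28. n18.ok = true  [true]
29. n18.cnt = -7  [-7]
30. n18.lim = -2  [len(a.wid) - 4]
31. n12.cnt = "mqzx"  [C.ok ++ "x"]
32. n2.cnt = "qzmqzx"  [C₀.ok ++ C₁.cnt]
33. n20.ok = 8  [terminal]
34. n1.ok = true  [e.ok > 7]
35. n1.cnt = 14  [len(C.cnt) + 8]
36. n1.lim = -3  [-3]
37. n0.ok = true  [S₁.lim == -3]
38. n0.cnt = 16  [S₁.cnt + S₁.lim + 5]
39. n0.lim = 7  [S₁.cnt - 7]

16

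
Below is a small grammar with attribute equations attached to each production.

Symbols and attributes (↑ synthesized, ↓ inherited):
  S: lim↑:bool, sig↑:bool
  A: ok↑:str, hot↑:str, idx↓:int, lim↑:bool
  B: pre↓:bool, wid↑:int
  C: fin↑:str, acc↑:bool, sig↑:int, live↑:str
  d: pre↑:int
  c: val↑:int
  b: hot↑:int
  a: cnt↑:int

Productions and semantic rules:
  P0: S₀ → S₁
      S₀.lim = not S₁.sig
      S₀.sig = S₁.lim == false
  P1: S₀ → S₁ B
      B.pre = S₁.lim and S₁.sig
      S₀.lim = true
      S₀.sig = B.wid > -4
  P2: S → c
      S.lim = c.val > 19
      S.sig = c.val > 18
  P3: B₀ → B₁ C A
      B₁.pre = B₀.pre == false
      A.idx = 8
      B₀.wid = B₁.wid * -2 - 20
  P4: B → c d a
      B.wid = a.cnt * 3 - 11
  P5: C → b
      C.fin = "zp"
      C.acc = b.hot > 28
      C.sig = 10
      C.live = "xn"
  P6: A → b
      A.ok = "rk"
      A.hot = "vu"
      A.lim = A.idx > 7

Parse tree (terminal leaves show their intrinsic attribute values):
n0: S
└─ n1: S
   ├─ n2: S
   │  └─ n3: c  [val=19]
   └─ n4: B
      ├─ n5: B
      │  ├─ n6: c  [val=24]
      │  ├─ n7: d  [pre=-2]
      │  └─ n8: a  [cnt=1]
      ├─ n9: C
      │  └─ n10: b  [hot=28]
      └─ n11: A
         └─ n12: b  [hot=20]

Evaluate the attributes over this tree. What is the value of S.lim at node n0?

1. n3.val = 19  [terminal]
2. n2.lim = false  [c.val > 19]
3. n2.sig = true  [c.val > 18]
4. n4.pre = false  [S₁.lim and S₁.sig]
5. n5.pre = true  [B₀.pre == false]
6. n6.val = 24  [terminal]
7. n7.pre = -2  [terminal]
8. n8.cnt = 1  [terminal]
9. n5.wid = -8  [a.cnt * 3 - 11]
10. n10.hot = 28  [terminal]
11. n9.fin = "zp"  ["zp"]
12. n9.acc = false  [b.hot > 28]
13. n9.sig = 10  [10]
14. n9.live = "xn"  ["xn"]
15. n11.idx = 8  [8]
16. n12.hot = 20  [terminal]
17. n11.ok = "rk"  ["rk"]
18. n11.hot = "vu"  ["vu"]
19. n11.lim = true  [A.idx > 7]
20. n4.wid = -4  [B₁.wid * -2 - 20]
21. n1.lim = true  [true]
22. n1.sig = false  [B.wid > -4]
23. n0.lim = true  [not S₁.sig]
24. n0.sig = false  [S₁.lim == false]

true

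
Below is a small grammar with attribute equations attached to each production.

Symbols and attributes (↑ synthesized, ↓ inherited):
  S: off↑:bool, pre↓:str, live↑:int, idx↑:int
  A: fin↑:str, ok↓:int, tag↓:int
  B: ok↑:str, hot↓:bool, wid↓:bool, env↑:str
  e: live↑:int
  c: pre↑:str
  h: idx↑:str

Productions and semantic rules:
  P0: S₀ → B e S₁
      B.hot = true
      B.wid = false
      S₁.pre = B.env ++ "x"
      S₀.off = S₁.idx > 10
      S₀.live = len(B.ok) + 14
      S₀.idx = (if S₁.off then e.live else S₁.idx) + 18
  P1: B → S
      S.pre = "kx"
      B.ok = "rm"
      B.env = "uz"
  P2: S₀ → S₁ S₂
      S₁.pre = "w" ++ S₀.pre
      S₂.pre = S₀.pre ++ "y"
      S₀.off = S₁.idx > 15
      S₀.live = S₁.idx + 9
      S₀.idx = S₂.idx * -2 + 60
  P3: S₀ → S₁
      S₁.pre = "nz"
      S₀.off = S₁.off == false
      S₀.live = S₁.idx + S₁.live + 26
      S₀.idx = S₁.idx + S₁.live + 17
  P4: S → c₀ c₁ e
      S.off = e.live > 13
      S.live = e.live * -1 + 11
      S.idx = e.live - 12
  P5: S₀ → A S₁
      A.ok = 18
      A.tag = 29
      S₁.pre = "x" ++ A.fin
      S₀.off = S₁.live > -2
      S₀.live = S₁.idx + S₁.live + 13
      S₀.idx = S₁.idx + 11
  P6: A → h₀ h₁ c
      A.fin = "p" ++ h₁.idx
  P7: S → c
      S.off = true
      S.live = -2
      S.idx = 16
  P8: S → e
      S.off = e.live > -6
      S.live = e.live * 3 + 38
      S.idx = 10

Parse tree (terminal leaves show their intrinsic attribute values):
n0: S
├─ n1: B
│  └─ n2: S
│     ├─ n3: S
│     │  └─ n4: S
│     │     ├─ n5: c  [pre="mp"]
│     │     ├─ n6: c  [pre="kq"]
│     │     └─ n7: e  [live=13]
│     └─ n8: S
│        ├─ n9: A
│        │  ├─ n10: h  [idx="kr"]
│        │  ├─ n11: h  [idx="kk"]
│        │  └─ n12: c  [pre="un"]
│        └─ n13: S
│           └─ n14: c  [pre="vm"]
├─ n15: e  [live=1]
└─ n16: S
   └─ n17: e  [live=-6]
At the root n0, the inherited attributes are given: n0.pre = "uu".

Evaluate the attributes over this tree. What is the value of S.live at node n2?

25

1. n0.pre = "uu"  [given at root]
2. n1.hot = true  [true]
3. n1.wid = false  [false]
4. n2.pre = "kx"  ["kx"]
5. n3.pre = "wkx"  ["w" ++ S₀.pre]
6. n4.pre = "nz"  ["nz"]
7. n5.pre = "mp"  [terminal]
8. n6.pre = "kq"  [terminal]
9. n7.live = 13  [terminal]
10. n4.off = false  [e.live > 13]
11. n4.live = -2  [e.live * -1 + 11]
12. n4.idx = 1  [e.live - 12]
13. n3.off = true  [S₁.off == false]
14. n3.live = 25  [S₁.idx + S₁.live + 26]
15. n3.idx = 16  [S₁.idx + S₁.live + 17]
16. n8.pre = "kxy"  [S₀.pre ++ "y"]
17. n9.ok = 18  [18]
18. n9.tag = 29  [29]
19. n10.idx = "kr"  [terminal]
20. n11.idx = "kk"  [terminal]
21. n12.pre = "un"  [terminal]
22. n9.fin = "pkk"  ["p" ++ h₁.idx]
23. n13.pre = "xpkk"  ["x" ++ A.fin]
24. n14.pre = "vm"  [terminal]
25. n13.off = true  [true]
26. n13.live = -2  [-2]
27. n13.idx = 16  [16]
28. n8.off = false  [S₁.live > -2]
29. n8.live = 27  [S₁.idx + S₁.live + 13]
30. n8.idx = 27  [S₁.idx + 11]
31. n2.off = true  [S₁.idx > 15]
32. n2.live = 25  [S₁.idx + 9]
33. n2.idx = 6  [S₂.idx * -2 + 60]
34. n1.ok = "rm"  ["rm"]
35. n1.env = "uz"  ["uz"]
36. n15.live = 1  [terminal]
37. n16.pre = "uzx"  [B.env ++ "x"]
38. n17.live = -6  [terminal]
39. n16.off = false  [e.live > -6]
40. n16.live = 20  [e.live * 3 + 38]
41. n16.idx = 10  [10]
42. n0.off = false  [S₁.idx > 10]
43. n0.live = 16  [len(B.ok) + 14]
44. n0.idx = 28  [(if S₁.off then e.live else S₁.idx) + 18]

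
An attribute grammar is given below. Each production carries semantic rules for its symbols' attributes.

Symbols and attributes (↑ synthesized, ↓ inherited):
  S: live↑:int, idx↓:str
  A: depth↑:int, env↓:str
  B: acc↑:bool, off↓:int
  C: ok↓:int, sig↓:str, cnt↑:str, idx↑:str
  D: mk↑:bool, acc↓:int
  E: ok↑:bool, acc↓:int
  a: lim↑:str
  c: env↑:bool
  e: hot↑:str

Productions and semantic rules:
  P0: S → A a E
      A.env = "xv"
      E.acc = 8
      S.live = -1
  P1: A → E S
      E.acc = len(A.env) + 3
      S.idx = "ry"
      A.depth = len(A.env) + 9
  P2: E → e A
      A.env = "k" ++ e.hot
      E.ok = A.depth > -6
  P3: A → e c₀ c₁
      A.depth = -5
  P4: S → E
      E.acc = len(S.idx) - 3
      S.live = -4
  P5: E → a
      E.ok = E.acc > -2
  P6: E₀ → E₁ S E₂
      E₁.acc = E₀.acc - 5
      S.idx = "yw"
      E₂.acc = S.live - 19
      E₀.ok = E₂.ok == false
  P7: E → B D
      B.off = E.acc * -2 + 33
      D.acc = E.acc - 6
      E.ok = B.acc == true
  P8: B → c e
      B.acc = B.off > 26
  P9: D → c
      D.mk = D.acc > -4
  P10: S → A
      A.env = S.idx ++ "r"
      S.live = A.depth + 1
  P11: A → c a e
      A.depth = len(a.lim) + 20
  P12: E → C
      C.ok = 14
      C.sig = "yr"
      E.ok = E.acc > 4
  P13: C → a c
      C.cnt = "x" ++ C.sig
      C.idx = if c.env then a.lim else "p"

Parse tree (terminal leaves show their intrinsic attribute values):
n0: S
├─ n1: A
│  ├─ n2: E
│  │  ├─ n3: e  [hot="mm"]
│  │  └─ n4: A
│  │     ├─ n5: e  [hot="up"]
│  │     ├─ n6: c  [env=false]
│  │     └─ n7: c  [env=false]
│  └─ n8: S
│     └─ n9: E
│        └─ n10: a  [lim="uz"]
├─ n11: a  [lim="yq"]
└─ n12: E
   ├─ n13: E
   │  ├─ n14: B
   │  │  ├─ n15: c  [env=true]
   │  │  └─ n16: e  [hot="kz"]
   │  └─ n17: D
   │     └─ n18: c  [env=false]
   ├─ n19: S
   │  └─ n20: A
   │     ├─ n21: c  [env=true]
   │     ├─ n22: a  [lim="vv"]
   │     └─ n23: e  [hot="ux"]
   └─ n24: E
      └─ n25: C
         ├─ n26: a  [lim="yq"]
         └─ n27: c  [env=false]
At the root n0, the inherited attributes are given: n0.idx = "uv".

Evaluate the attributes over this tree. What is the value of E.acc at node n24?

4

1. n0.idx = "uv"  [given at root]
2. n1.env = "xv"  ["xv"]
3. n2.acc = 5  [len(A.env) + 3]
4. n3.hot = "mm"  [terminal]
5. n4.env = "kmm"  ["k" ++ e.hot]
6. n5.hot = "up"  [terminal]
7. n6.env = false  [terminal]
8. n7.env = false  [terminal]
9. n4.depth = -5  [-5]
10. n2.ok = true  [A.depth > -6]
11. n8.idx = "ry"  ["ry"]
12. n9.acc = -1  [len(S.idx) - 3]
13. n10.lim = "uz"  [terminal]
14. n9.ok = true  [E.acc > -2]
15. n8.live = -4  [-4]
16. n1.depth = 11  [len(A.env) + 9]
17. n11.lim = "yq"  [terminal]
18. n12.acc = 8  [8]
19. n13.acc = 3  [E₀.acc - 5]
20. n14.off = 27  [E.acc * -2 + 33]
21. n15.env = true  [terminal]
22. n16.hot = "kz"  [terminal]
23. n14.acc = true  [B.off > 26]
24. n17.acc = -3  [E.acc - 6]
25. n18.env = false  [terminal]
26. n17.mk = true  [D.acc > -4]
27. n13.ok = true  [B.acc == true]
28. n19.idx = "yw"  ["yw"]
29. n20.env = "ywr"  [S.idx ++ "r"]
30. n21.env = true  [terminal]
31. n22.lim = "vv"  [terminal]
32. n23.hot = "ux"  [terminal]
33. n20.depth = 22  [len(a.lim) + 20]
34. n19.live = 23  [A.depth + 1]
35. n24.acc = 4  [S.live - 19]
36. n25.ok = 14  [14]
37. n25.sig = "yr"  ["yr"]
38. n26.lim = "yq"  [terminal]
39. n27.env = false  [terminal]
40. n25.cnt = "xyr"  ["x" ++ C.sig]
41. n25.idx = "p"  [if c.env then a.lim else "p"]
42. n24.ok = false  [E.acc > 4]
43. n12.ok = true  [E₂.ok == false]
44. n0.live = -1  [-1]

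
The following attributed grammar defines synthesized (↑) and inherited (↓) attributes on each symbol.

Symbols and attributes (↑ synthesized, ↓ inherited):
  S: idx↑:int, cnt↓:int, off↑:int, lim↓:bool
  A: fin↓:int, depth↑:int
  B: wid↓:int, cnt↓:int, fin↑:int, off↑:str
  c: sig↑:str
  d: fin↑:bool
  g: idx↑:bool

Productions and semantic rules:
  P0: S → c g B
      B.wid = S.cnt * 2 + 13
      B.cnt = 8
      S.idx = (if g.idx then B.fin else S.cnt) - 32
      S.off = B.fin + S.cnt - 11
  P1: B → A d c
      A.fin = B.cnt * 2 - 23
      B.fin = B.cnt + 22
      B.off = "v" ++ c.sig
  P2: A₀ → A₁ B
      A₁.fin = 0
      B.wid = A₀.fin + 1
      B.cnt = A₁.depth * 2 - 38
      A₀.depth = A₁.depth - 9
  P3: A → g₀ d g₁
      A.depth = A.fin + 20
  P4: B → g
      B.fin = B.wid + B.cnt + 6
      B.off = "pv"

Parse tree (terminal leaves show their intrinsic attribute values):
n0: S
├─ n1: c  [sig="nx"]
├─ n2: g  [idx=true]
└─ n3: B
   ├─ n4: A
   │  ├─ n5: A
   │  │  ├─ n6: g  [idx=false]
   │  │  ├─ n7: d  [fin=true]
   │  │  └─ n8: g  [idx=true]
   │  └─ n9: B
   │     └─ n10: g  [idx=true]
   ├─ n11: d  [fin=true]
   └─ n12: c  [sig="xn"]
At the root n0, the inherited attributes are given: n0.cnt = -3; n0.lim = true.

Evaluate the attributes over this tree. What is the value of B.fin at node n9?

1. n0.cnt = -3  [given at root]
2. n0.lim = true  [given at root]
3. n1.sig = "nx"  [terminal]
4. n2.idx = true  [terminal]
5. n3.wid = 7  [S.cnt * 2 + 13]
6. n3.cnt = 8  [8]
7. n4.fin = -7  [B.cnt * 2 - 23]
8. n5.fin = 0  [0]
9. n6.idx = false  [terminal]
10. n7.fin = true  [terminal]
11. n8.idx = true  [terminal]
12. n5.depth = 20  [A.fin + 20]
13. n9.wid = -6  [A₀.fin + 1]
14. n9.cnt = 2  [A₁.depth * 2 - 38]
15. n10.idx = true  [terminal]
16. n9.fin = 2  [B.wid + B.cnt + 6]
17. n9.off = "pv"  ["pv"]
18. n4.depth = 11  [A₁.depth - 9]
19. n11.fin = true  [terminal]
20. n12.sig = "xn"  [terminal]
21. n3.fin = 30  [B.cnt + 22]
22. n3.off = "vxn"  ["v" ++ c.sig]
23. n0.idx = -2  [(if g.idx then B.fin else S.cnt) - 32]
24. n0.off = 16  [B.fin + S.cnt - 11]

2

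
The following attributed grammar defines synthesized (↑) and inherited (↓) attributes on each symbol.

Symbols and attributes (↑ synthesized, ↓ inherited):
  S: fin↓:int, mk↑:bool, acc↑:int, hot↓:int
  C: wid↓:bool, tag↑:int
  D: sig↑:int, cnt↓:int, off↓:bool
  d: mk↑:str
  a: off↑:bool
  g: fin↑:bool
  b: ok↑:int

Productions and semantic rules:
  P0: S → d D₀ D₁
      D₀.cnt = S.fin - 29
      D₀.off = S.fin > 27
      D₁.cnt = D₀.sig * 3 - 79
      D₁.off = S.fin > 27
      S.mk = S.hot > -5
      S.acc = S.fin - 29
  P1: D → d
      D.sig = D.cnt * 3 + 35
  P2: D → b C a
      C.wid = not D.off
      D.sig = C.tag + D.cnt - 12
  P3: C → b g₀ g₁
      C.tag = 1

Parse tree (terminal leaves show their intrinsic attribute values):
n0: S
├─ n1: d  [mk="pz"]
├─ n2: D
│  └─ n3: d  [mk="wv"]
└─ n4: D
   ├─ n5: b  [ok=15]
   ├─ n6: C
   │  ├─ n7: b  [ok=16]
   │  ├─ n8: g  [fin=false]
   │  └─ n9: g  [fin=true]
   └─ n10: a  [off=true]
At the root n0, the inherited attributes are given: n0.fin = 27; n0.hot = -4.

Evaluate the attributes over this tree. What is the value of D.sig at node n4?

1. n0.fin = 27  [given at root]
2. n0.hot = -4  [given at root]
3. n1.mk = "pz"  [terminal]
4. n2.cnt = -2  [S.fin - 29]
5. n2.off = false  [S.fin > 27]
6. n3.mk = "wv"  [terminal]
7. n2.sig = 29  [D.cnt * 3 + 35]
8. n4.cnt = 8  [D₀.sig * 3 - 79]
9. n4.off = false  [S.fin > 27]
10. n5.ok = 15  [terminal]
11. n6.wid = true  [not D.off]
12. n7.ok = 16  [terminal]
13. n8.fin = false  [terminal]
14. n9.fin = true  [terminal]
15. n6.tag = 1  [1]
16. n10.off = true  [terminal]
17. n4.sig = -3  [C.tag + D.cnt - 12]
18. n0.mk = true  [S.hot > -5]
19. n0.acc = -2  [S.fin - 29]

-3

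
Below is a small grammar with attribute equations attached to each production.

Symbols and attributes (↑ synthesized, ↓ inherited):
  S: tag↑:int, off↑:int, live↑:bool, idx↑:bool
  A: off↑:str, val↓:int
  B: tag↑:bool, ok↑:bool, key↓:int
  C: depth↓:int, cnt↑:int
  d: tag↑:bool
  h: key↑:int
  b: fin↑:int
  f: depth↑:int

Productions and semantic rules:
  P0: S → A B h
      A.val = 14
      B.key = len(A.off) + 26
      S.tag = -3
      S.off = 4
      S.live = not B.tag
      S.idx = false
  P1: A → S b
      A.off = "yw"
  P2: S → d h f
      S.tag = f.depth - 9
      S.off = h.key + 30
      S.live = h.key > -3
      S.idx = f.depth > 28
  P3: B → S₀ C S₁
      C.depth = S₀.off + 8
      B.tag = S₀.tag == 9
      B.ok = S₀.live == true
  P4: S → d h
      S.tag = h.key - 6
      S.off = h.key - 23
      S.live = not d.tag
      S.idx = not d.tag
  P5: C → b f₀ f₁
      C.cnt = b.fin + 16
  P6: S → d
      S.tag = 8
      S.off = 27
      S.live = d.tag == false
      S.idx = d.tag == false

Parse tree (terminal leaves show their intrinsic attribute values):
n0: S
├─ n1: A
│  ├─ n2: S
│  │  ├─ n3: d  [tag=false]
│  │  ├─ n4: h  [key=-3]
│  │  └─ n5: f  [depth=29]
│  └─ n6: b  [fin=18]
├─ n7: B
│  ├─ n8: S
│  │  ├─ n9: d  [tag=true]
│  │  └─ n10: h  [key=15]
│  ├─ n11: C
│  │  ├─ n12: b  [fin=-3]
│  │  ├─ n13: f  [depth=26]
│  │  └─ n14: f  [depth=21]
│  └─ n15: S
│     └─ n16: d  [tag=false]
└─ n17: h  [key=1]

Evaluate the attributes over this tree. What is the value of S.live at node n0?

false

1. n1.val = 14  [14]
2. n3.tag = false  [terminal]
3. n4.key = -3  [terminal]
4. n5.depth = 29  [terminal]
5. n2.tag = 20  [f.depth - 9]
6. n2.off = 27  [h.key + 30]
7. n2.live = false  [h.key > -3]
8. n2.idx = true  [f.depth > 28]
9. n6.fin = 18  [terminal]
10. n1.off = "yw"  ["yw"]
11. n7.key = 28  [len(A.off) + 26]
12. n9.tag = true  [terminal]
13. n10.key = 15  [terminal]
14. n8.tag = 9  [h.key - 6]
15. n8.off = -8  [h.key - 23]
16. n8.live = false  [not d.tag]
17. n8.idx = false  [not d.tag]
18. n11.depth = 0  [S₀.off + 8]
19. n12.fin = -3  [terminal]
20. n13.depth = 26  [terminal]
21. n14.depth = 21  [terminal]
22. n11.cnt = 13  [b.fin + 16]
23. n16.tag = false  [terminal]
24. n15.tag = 8  [8]
25. n15.off = 27  [27]
26. n15.live = true  [d.tag == false]
27. n15.idx = true  [d.tag == false]
28. n7.tag = true  [S₀.tag == 9]
29. n7.ok = false  [S₀.live == true]
30. n17.key = 1  [terminal]
31. n0.tag = -3  [-3]
32. n0.off = 4  [4]
33. n0.live = false  [not B.tag]
34. n0.idx = false  [false]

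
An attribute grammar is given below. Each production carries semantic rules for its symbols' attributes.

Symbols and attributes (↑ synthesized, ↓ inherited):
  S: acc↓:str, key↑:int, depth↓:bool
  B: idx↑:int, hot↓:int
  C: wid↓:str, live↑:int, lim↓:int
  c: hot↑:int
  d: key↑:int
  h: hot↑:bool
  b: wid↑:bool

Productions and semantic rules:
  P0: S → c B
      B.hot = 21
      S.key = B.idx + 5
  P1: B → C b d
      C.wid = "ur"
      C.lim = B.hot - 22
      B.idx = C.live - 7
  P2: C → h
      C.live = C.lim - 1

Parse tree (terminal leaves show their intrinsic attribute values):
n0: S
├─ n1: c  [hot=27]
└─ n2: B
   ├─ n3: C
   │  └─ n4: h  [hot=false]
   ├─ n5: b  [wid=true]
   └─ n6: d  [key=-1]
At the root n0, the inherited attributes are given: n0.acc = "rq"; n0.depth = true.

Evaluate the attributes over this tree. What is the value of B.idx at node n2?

1. n0.acc = "rq"  [given at root]
2. n0.depth = true  [given at root]
3. n1.hot = 27  [terminal]
4. n2.hot = 21  [21]
5. n3.wid = "ur"  ["ur"]
6. n3.lim = -1  [B.hot - 22]
7. n4.hot = false  [terminal]
8. n3.live = -2  [C.lim - 1]
9. n5.wid = true  [terminal]
10. n6.key = -1  [terminal]
11. n2.idx = -9  [C.live - 7]
12. n0.key = -4  [B.idx + 5]

-9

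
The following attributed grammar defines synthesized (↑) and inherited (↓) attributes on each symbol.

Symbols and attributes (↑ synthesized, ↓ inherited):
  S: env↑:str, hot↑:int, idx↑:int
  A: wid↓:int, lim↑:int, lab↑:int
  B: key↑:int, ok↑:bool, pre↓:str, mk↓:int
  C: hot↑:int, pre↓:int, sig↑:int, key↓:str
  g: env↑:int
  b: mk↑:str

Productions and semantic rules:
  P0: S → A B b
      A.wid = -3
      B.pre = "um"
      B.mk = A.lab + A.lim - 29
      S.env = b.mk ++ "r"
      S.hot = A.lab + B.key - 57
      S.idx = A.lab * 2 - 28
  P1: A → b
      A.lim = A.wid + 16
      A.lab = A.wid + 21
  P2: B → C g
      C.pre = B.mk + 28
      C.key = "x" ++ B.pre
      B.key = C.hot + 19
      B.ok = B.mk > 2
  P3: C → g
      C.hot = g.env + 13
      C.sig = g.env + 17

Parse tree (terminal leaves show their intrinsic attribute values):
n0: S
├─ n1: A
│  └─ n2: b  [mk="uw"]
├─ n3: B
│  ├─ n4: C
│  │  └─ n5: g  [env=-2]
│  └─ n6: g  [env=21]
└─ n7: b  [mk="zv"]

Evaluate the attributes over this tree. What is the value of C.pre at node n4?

1. n1.wid = -3  [-3]
2. n2.mk = "uw"  [terminal]
3. n1.lim = 13  [A.wid + 16]
4. n1.lab = 18  [A.wid + 21]
5. n3.pre = "um"  ["um"]
6. n3.mk = 2  [A.lab + A.lim - 29]
7. n4.pre = 30  [B.mk + 28]
8. n4.key = "xum"  ["x" ++ B.pre]
9. n5.env = -2  [terminal]
10. n4.hot = 11  [g.env + 13]
11. n4.sig = 15  [g.env + 17]
12. n6.env = 21  [terminal]
13. n3.key = 30  [C.hot + 19]
14. n3.ok = false  [B.mk > 2]
15. n7.mk = "zv"  [terminal]
16. n0.env = "zvr"  [b.mk ++ "r"]
17. n0.hot = -9  [A.lab + B.key - 57]
18. n0.idx = 8  [A.lab * 2 - 28]

30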